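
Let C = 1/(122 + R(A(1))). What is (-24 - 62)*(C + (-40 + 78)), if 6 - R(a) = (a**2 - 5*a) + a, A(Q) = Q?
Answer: -428194/131 ≈ -3268.7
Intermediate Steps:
R(a) = 6 - a**2 + 4*a (R(a) = 6 - ((a**2 - 5*a) + a) = 6 - (a**2 - 4*a) = 6 + (-a**2 + 4*a) = 6 - a**2 + 4*a)
C = 1/131 (C = 1/(122 + (6 - 1*1**2 + 4*1)) = 1/(122 + (6 - 1*1 + 4)) = 1/(122 + (6 - 1 + 4)) = 1/(122 + 9) = 1/131 ≈ 0.0076336)
(-24 - 62)*(C + (-40 + 78)) = (-24 - 62)*(1/131 + (-40 + 78)) = -86*(1/131 + 38) = -86*4979/131 = -428194/131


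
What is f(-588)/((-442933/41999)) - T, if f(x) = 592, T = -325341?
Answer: 144079401745/442933 ≈ 3.2529e+5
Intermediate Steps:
f(-588)/((-442933/41999)) - T = 592/((-442933/41999)) - 1*(-325341) = 592/((-442933*1/41999)) + 325341 = 592/(-442933/41999) + 325341 = 592*(-41999/442933) + 325341 = -24863408/442933 + 325341 = 144079401745/442933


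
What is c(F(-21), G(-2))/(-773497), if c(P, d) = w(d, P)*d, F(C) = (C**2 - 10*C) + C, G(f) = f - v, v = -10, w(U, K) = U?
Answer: -64/773497 ≈ -8.2741e-5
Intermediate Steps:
G(f) = 10 + f (G(f) = f - 1*(-10) = f + 10 = 10 + f)
F(C) = C**2 - 9*C
c(P, d) = d**2 (c(P, d) = d*d = d**2)
c(F(-21), G(-2))/(-773497) = (10 - 2)**2/(-773497) = 8**2*(-1/773497) = 64*(-1/773497) = -64/773497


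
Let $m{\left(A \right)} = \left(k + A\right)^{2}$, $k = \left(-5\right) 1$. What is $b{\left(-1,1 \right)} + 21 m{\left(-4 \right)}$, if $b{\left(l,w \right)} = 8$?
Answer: $1709$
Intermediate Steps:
$k = -5$
$m{\left(A \right)} = \left(-5 + A\right)^{2}$
$b{\left(-1,1 \right)} + 21 m{\left(-4 \right)} = 8 + 21 \left(-5 - 4\right)^{2} = 8 + 21 \left(-9\right)^{2} = 8 + 21 \cdot 81 = 8 + 1701 = 1709$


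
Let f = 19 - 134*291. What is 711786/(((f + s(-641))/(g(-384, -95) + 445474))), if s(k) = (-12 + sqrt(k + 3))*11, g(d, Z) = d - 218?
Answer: -4127791578685648/509811549 - 1161063425104*I*sqrt(638)/509811549 ≈ -8.0967e+6 - 57525.0*I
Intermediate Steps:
f = -38975 (f = 19 - 38994 = -38975)
g(d, Z) = -218 + d
s(k) = -132 + 11*sqrt(3 + k) (s(k) = (-12 + sqrt(3 + k))*11 = -132 + 11*sqrt(3 + k))
711786/(((f + s(-641))/(g(-384, -95) + 445474))) = 711786/(((-38975 + (-132 + 11*sqrt(3 - 641)))/((-218 - 384) + 445474))) = 711786/(((-38975 + (-132 + 11*sqrt(-638)))/(-602 + 445474))) = 711786/(((-38975 + (-132 + 11*(I*sqrt(638))))/444872)) = 711786/(((-38975 + (-132 + 11*I*sqrt(638)))*(1/444872))) = 711786/(((-39107 + 11*I*sqrt(638))*(1/444872))) = 711786/(-39107/444872 + 11*I*sqrt(638)/444872)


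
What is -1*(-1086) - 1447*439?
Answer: -634147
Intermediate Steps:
-1*(-1086) - 1447*439 = 1086 - 635233 = -634147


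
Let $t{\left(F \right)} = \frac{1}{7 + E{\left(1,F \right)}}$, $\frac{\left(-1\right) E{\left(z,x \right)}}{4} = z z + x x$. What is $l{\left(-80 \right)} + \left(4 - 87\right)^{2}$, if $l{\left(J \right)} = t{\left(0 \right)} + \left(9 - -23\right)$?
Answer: $\frac{20764}{3} \approx 6921.3$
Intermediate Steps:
$E{\left(z,x \right)} = - 4 x^{2} - 4 z^{2}$ ($E{\left(z,x \right)} = - 4 \left(z z + x x\right) = - 4 \left(z^{2} + x^{2}\right) = - 4 \left(x^{2} + z^{2}\right) = - 4 x^{2} - 4 z^{2}$)
$t{\left(F \right)} = \frac{1}{3 - 4 F^{2}}$ ($t{\left(F \right)} = \frac{1}{7 - \left(4 + 4 F^{2}\right)} = \frac{1}{3 - 4 F^{2}}$)
$l{\left(J \right)} = \frac{97}{3}$ ($l{\left(J \right)} = - \frac{1}{-3 + 4 \cdot 0^{2}} + \left(9 - -23\right) = - \frac{1}{-3 + 4 \cdot 0} + \left(9 + 23\right) = - \frac{1}{-3 + 0} + 32 = - \frac{1}{-3} + 32 = \left(-1\right) \left(- \frac{1}{3}\right) + 32 = \frac{1}{3} + 32 = \frac{97}{3}$)
$l{\left(-80 \right)} + \left(4 - 87\right)^{2} = \frac{97}{3} + \left(4 - 87\right)^{2} = \frac{97}{3} + \left(-83\right)^{2} = \frac{97}{3} + 6889 = \frac{20764}{3}$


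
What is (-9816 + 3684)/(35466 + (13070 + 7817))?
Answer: -6132/56353 ≈ -0.10881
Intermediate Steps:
(-9816 + 3684)/(35466 + (13070 + 7817)) = -6132/(35466 + 20887) = -6132/56353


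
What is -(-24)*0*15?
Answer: 0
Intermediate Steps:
-(-24)*0*15 = -4*0*15 = 0*15 = 0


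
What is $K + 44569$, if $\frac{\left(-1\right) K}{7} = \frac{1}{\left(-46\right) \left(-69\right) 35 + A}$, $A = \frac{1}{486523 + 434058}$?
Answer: $\frac{4557953216692512}{102267343291} \approx 44569.0$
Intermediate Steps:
$A = \frac{1}{920581} \approx 1.0863 \cdot 10^{-6}$
$K = - \frac{6444067}{102267343291}$ ($K = - \frac{7}{\left(-46\right) \left(-69\right) 35 + \frac{1}{920581}} = - \frac{7}{3174 \cdot 35 + \frac{1}{920581}} = - \frac{7}{111090 + \frac{1}{920581}} = - \frac{7}{\frac{102267343291}{920581}} = \left(-7\right) \frac{920581}{102267343291} = - \frac{6444067}{102267343291} \approx -6.3012 \cdot 10^{-5}$)
$K + 44569 = - \frac{6444067}{102267343291} + 44569 = \frac{4557953216692512}{102267343291}$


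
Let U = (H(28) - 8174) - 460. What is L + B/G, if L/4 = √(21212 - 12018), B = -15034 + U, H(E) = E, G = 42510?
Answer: -788/1417 + 4*√9194 ≈ 382.99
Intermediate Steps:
U = -8606 (U = (28 - 8174) - 460 = -8146 - 460 = -8606)
B = -23640 (B = -15034 - 8606 = -23640)
L = 4*√9194 (L = 4*√(21212 - 12018) = 4*√9194 ≈ 383.54)
L + B/G = 4*√9194 - 23640/42510 = 4*√9194 - 23640*1/42510 = 4*√9194 - 788/1417 = -788/1417 + 4*√9194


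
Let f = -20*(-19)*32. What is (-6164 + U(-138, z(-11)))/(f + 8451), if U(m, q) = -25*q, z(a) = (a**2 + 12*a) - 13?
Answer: -5564/20611 ≈ -0.26995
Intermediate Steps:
f = 12160 (f = 380*32 = 12160)
z(a) = -13 + a**2 + 12*a
(-6164 + U(-138, z(-11)))/(f + 8451) = (-6164 - 25*(-13 + (-11)**2 + 12*(-11)))/(12160 + 8451) = (-6164 - 25*(-13 + 121 - 132))/20611 = (-6164 - 25*(-24))*(1/20611) = (-6164 + 600)*(1/20611) = -5564*1/20611 = -5564/20611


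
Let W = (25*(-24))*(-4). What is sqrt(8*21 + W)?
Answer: 2*sqrt(642) ≈ 50.675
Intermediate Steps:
W = 2400 (W = -600*(-4) = 2400)
sqrt(8*21 + W) = sqrt(8*21 + 2400) = sqrt(168 + 2400) = sqrt(2568) = 2*sqrt(642)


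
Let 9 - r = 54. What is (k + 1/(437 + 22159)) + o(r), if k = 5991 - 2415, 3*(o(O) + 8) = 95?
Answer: 81338069/22596 ≈ 3599.7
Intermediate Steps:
r = -45 (r = 9 - 1*54 = 9 - 54 = -45)
o(O) = 71/3 (o(O) = -8 + (⅓)*95 = -8 + 95/3 = 71/3)
k = 3576
(k + 1/(437 + 22159)) + o(r) = (3576 + 1/(437 + 22159)) + 71/3 = (3576 + 1/22596) + 71/3 = 80803297/22596 + 71/3 = 81338069/22596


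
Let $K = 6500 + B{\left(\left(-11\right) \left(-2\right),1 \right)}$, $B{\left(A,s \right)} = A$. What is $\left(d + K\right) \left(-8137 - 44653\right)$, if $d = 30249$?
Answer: $-1941141090$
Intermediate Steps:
$K = 6522$ ($K = 6500 - -22 = 6500 + 22 = 6522$)
$\left(d + K\right) \left(-8137 - 44653\right) = \left(30249 + 6522\right) \left(-8137 - 44653\right) = 36771 \left(-52790\right) = -1941141090$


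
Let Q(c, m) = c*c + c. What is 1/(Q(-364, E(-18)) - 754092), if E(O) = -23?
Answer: -1/621960 ≈ -1.6078e-6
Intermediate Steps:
Q(c, m) = c + c² (Q(c, m) = c² + c = c + c²)
1/(Q(-364, E(-18)) - 754092) = 1/(-364*(1 - 364) - 754092) = 1/(-364*(-363) - 754092) = 1/(132132 - 754092) = 1/(-621960) = -1/621960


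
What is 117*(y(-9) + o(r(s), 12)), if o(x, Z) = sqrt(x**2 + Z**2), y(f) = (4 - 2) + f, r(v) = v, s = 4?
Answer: -819 + 468*sqrt(10) ≈ 660.95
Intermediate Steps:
y(f) = 2 + f
o(x, Z) = sqrt(Z**2 + x**2)
117*(y(-9) + o(r(s), 12)) = 117*((2 - 9) + sqrt(12**2 + 4**2)) = 117*(-7 + sqrt(144 + 16)) = 117*(-7 + sqrt(160)) = 117*(-7 + 4*sqrt(10)) = -819 + 468*sqrt(10)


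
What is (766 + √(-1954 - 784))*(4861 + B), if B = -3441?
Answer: 1087720 + 52540*I*√2 ≈ 1.0877e+6 + 74303.0*I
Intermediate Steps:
(766 + √(-1954 - 784))*(4861 + B) = (766 + √(-1954 - 784))*(4861 - 3441) = (766 + √(-2738))*1420 = (766 + 37*I*√2)*1420 = 1087720 + 52540*I*√2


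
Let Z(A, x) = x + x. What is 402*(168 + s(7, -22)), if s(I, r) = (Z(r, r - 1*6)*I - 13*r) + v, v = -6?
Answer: 22512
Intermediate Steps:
Z(A, x) = 2*x
s(I, r) = -6 - 13*r + I*(-12 + 2*r) (s(I, r) = ((2*(r - 1*6))*I - 13*r) - 6 = ((2*(r - 6))*I - 13*r) - 6 = ((2*(-6 + r))*I - 13*r) - 6 = ((-12 + 2*r)*I - 13*r) - 6 = (I*(-12 + 2*r) - 13*r) - 6 = (-13*r + I*(-12 + 2*r)) - 6 = -6 - 13*r + I*(-12 + 2*r))
402*(168 + s(7, -22)) = 402*(168 + (-6 - 13*(-22) + 2*7*(-6 - 22))) = 402*(168 + (-6 + 286 + 2*7*(-28))) = 402*(168 + (-6 + 286 - 392)) = 402*(168 - 112) = 402*56 = 22512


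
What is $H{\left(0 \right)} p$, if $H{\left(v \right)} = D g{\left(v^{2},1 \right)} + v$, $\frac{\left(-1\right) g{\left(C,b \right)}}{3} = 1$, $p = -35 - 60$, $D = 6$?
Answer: $1710$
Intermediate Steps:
$p = -95$ ($p = -35 - 60 = -95$)
$g{\left(C,b \right)} = -3$ ($g{\left(C,b \right)} = \left(-3\right) 1 = -3$)
$H{\left(v \right)} = -18 + v$ ($H{\left(v \right)} = 6 \left(-3\right) + v = -18 + v$)
$H{\left(0 \right)} p = \left(-18 + 0\right) \left(-95\right) = \left(-18\right) \left(-95\right) = 1710$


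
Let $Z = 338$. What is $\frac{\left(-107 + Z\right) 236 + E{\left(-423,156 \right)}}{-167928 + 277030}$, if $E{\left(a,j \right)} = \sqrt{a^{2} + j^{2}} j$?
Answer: $\frac{3894}{7793} + \frac{234 \sqrt{22585}}{54551} \approx 1.1443$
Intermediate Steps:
$E{\left(a,j \right)} = j \sqrt{a^{2} + j^{2}}$
$\frac{\left(-107 + Z\right) 236 + E{\left(-423,156 \right)}}{-167928 + 277030} = \frac{\left(-107 + 338\right) 236 + 156 \sqrt{\left(-423\right)^{2} + 156^{2}}}{-167928 + 277030} = \frac{231 \cdot 236 + 156 \sqrt{178929 + 24336}}{109102} = \left(54516 + 156 \sqrt{203265}\right) \frac{1}{109102} = \left(54516 + 156 \cdot 3 \sqrt{22585}\right) \frac{1}{109102} = \left(54516 + 468 \sqrt{22585}\right) \frac{1}{109102} = \frac{3894}{7793} + \frac{234 \sqrt{22585}}{54551}$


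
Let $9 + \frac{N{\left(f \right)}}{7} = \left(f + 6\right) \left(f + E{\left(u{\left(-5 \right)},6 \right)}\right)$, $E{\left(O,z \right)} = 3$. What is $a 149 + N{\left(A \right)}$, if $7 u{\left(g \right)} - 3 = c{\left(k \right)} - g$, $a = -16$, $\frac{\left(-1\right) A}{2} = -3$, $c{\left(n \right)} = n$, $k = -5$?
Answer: $-1691$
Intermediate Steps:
$A = 6$ ($A = \left(-2\right) \left(-3\right) = 6$)
$u{\left(g \right)} = - \frac{2}{7} - \frac{g}{7}$ ($u{\left(g \right)} = \frac{3}{7} + \frac{-5 - g}{7} = \frac{3}{7} - \left(\frac{5}{7} + \frac{g}{7}\right) = - \frac{2}{7} - \frac{g}{7}$)
$N{\left(f \right)} = -63 + 7 \left(3 + f\right) \left(6 + f\right)$ ($N{\left(f \right)} = -63 + 7 \left(f + 6\right) \left(f + 3\right) = -63 + 7 \left(6 + f\right) \left(3 + f\right) = -63 + 7 \left(3 + f\right) \left(6 + f\right)$)
$a 149 + N{\left(A \right)} = \left(-16\right) 149 + \left(63 + 7 \cdot 6^{2} + 63 \cdot 6\right) = -2384 + \left(63 + 7 \cdot 36 + 378\right) = -2384 + \left(63 + 252 + 378\right) = -2384 + 693 = -1691$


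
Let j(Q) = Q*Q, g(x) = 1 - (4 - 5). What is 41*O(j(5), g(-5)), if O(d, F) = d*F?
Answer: 2050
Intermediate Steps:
g(x) = 2 (g(x) = 1 - 1*(-1) = 1 + 1 = 2)
j(Q) = Q**2
O(d, F) = F*d
41*O(j(5), g(-5)) = 41*(2*5**2) = 41*(2*25) = 41*50 = 2050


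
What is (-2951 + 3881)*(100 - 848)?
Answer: -695640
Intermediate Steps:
(-2951 + 3881)*(100 - 848) = 930*(-748) = -695640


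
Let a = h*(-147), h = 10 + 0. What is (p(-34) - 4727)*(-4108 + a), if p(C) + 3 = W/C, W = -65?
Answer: 448345695/17 ≈ 2.6373e+7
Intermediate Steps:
h = 10
p(C) = -3 - 65/C
a = -1470 (a = 10*(-147) = -1470)
(p(-34) - 4727)*(-4108 + a) = ((-3 - 65/(-34)) - 4727)*(-4108 - 1470) = ((-3 - 65*(-1/34)) - 4727)*(-5578) = ((-3 + 65/34) - 4727)*(-5578) = (-37/34 - 4727)*(-5578) = -160755/34*(-5578) = 448345695/17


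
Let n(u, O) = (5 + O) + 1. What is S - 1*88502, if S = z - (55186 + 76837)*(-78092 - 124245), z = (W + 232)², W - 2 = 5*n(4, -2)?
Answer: 26713113765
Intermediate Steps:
n(u, O) = 6 + O
W = 22 (W = 2 + 5*(6 - 2) = 2 + 5*4 = 2 + 20 = 22)
z = 64516 (z = (22 + 232)² = 254² = 64516)
S = 26713202267 (S = 64516 - (55186 + 76837)*(-78092 - 124245) = 64516 - 132023*(-202337) = 64516 - 1*(-26713137751) = 64516 + 26713137751 = 26713202267)
S - 1*88502 = 26713202267 - 1*88502 = 26713202267 - 88502 = 26713113765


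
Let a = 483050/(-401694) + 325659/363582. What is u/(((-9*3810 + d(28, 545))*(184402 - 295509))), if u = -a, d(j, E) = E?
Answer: 2489612153/30421180845990560790 ≈ 8.1838e-11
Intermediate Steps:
a = -2489612153/8113817106 (a = 483050*(-1/401694) + 325659*(1/363582) = -241525/200847 + 108553/121194 = -2489612153/8113817106 ≈ -0.30684)
u = 2489612153/8113817106 (u = -1*(-2489612153/8113817106) = 2489612153/8113817106 ≈ 0.30684)
u/(((-9*3810 + d(28, 545))*(184402 - 295509))) = 2489612153/(8113817106*(((-9*3810 + 545)*(184402 - 295509)))) = 2489612153/(8113817106*(((-34290 + 545)*(-111107)))) = 2489612153/(8113817106*((-33745*(-111107)))) = (2489612153/8113817106)/3749305715 = (2489612153/8113817106)*(1/3749305715) = 2489612153/30421180845990560790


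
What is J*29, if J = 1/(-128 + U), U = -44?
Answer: -29/172 ≈ -0.16860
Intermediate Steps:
J = -1/172 (J = 1/(-128 - 44) = 1/(-172) = -1/172 ≈ -0.0058140)
J*29 = -1/172*29 = -29/172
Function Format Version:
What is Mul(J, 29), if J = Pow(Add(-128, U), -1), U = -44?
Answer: Rational(-29, 172) ≈ -0.16860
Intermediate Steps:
J = Rational(-1, 172) (J = Pow(Add(-128, -44), -1) = Pow(-172, -1) = Rational(-1, 172) ≈ -0.0058140)
Mul(J, 29) = Mul(Rational(-1, 172), 29) = Rational(-29, 172)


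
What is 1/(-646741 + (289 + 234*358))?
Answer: -1/562680 ≈ -1.7772e-6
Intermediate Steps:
1/(-646741 + (289 + 234*358)) = 1/(-646741 + (289 + 83772)) = 1/(-646741 + 84061) = 1/(-562680) = -1/562680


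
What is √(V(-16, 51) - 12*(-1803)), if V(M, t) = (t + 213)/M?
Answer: √86478/2 ≈ 147.04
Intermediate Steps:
V(M, t) = (213 + t)/M
√(V(-16, 51) - 12*(-1803)) = √((213 + 51)/(-16) - 12*(-1803)) = √(-1/16*264 + 21636) = √(-33/2 + 21636) = √(43239/2) = √86478/2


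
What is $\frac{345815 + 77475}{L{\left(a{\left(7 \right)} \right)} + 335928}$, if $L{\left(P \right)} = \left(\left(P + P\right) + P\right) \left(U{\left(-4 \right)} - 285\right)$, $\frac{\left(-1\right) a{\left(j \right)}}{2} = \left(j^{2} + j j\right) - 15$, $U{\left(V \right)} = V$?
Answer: $\frac{6047}{6855} \approx 0.88213$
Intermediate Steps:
$a{\left(j \right)} = 30 - 4 j^{2}$ ($a{\left(j \right)} = - 2 \left(\left(j^{2} + j j\right) - 15\right) = - 2 \left(\left(j^{2} + j^{2}\right) - 15\right) = - 2 \left(2 j^{2} - 15\right) = - 2 \left(-15 + 2 j^{2}\right) = 30 - 4 j^{2}$)
$L{\left(P \right)} = - 867 P$ ($L{\left(P \right)} = \left(\left(P + P\right) + P\right) \left(-4 - 285\right) = \left(2 P + P\right) \left(-289\right) = 3 P \left(-289\right) = - 867 P$)
$\frac{345815 + 77475}{L{\left(a{\left(7 \right)} \right)} + 335928} = \frac{345815 + 77475}{- 867 \left(30 - 4 \cdot 7^{2}\right) + 335928} = \frac{423290}{- 867 \left(30 - 196\right) + 335928} = \frac{423290}{\left(-867\right) \left(-166\right) + 335928} = \frac{423290}{143922 + 335928} = \frac{423290}{479850} = 423290 \cdot \frac{1}{479850} = \frac{6047}{6855}$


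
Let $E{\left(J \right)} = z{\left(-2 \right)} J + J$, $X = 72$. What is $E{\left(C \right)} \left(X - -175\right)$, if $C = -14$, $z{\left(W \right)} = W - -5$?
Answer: $-13832$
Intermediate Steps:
$z{\left(W \right)} = 5 + W$ ($z{\left(W \right)} = W + 5 = 5 + W$)
$E{\left(J \right)} = 4 J$ ($E{\left(J \right)} = \left(5 - 2\right) J + J = 3 J + J = 4 J$)
$E{\left(C \right)} \left(X - -175\right) = 4 \left(-14\right) \left(72 - -175\right) = - 56 \left(72 + 175\right) = \left(-56\right) 247 = -13832$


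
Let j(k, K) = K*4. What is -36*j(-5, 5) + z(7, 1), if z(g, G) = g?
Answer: -713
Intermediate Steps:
j(k, K) = 4*K
-36*j(-5, 5) + z(7, 1) = -144*5 + 7 = -36*20 + 7 = -720 + 7 = -713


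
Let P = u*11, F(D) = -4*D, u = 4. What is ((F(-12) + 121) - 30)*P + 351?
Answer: 6467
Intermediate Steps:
P = 44 (P = 4*11 = 44)
((F(-12) + 121) - 30)*P + 351 = ((-4*(-12) + 121) - 30)*44 + 351 = ((48 + 121) - 30)*44 + 351 = (169 - 30)*44 + 351 = 139*44 + 351 = 6116 + 351 = 6467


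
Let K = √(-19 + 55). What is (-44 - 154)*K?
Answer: -1188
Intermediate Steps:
K = 6 (K = √36 = 6)
(-44 - 154)*K = (-44 - 154)*6 = -198*6 = -1188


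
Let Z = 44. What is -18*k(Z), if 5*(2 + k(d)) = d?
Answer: -612/5 ≈ -122.40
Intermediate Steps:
k(d) = -2 + d/5
-18*k(Z) = -18*(-2 + (⅕)*44) = -18*(-2 + 44/5) = -18*34/5 = -612/5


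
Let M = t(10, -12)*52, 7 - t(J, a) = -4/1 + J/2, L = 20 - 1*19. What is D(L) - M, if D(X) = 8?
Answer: -304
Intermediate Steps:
L = 1 (L = 20 - 19 = 1)
t(J, a) = 11 - J/2 (t(J, a) = 7 - (-4/1 + J/2) = 7 - (-4*1 + J*(½)) = 7 - (-4 + J/2) = 7 + (4 - J/2) = 11 - J/2)
M = 312 (M = (11 - ½*10)*52 = (11 - 5)*52 = 6*52 = 312)
D(L) - M = 8 - 1*312 = 8 - 312 = -304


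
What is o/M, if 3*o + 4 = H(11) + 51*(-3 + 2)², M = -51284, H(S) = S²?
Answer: -14/12821 ≈ -0.0010920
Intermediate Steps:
o = 56 (o = -4/3 + (11² + 51*(-3 + 2)²)/3 = -4/3 + (121 + 51*(-1)²)/3 = -4/3 + (121 + 51*1)/3 = -4/3 + (121 + 51)/3 = -4/3 + (⅓)*172 = -4/3 + 172/3 = 56)
o/M = 56/(-51284) = 56*(-1/51284) = -14/12821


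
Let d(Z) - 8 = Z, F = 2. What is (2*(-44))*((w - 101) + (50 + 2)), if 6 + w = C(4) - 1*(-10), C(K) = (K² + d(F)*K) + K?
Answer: -1320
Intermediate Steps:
d(Z) = 8 + Z
C(K) = K² + 11*K (C(K) = (K² + (8 + 2)*K) + K = (K² + 10*K) + K = K² + 11*K)
w = 64 (w = -6 + (4*(11 + 4) - 1*(-10)) = -6 + (4*15 + 10) = -6 + (60 + 10) = -6 + 70 = 64)
(2*(-44))*((w - 101) + (50 + 2)) = (2*(-44))*((64 - 101) + (50 + 2)) = -88*(-37 + 52) = -88*15 = -1320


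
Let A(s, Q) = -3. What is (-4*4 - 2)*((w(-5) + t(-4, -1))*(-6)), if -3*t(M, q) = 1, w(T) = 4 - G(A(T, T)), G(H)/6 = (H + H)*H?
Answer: -11268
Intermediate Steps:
G(H) = 12*H² (G(H) = 6*((H + H)*H) = 6*((2*H)*H) = 6*(2*H²) = 12*H²)
w(T) = -104 (w(T) = 4 - 12*(-3)² = 4 - 12*9 = 4 - 1*108 = 4 - 108 = -104)
t(M, q) = -⅓ (t(M, q) = -⅓*1 = -⅓)
(-4*4 - 2)*((w(-5) + t(-4, -1))*(-6)) = (-4*4 - 2)*((-104 - ⅓)*(-6)) = (-16 - 2)*(-313/3*(-6)) = -18*626 = -11268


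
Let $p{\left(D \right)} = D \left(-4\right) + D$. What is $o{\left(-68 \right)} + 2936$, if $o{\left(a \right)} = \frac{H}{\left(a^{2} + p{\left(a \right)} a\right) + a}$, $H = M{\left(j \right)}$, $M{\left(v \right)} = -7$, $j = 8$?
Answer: $\frac{27351783}{9316} \approx 2936.0$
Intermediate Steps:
$p{\left(D \right)} = - 3 D$ ($p{\left(D \right)} = - 4 D + D = - 3 D$)
$H = -7$
$o{\left(a \right)} = - \frac{7}{a - 2 a^{2}}$ ($o{\left(a \right)} = - \frac{7}{\left(a^{2} + - 3 a a\right) + a} = - \frac{7}{\left(a^{2} - 3 a^{2}\right) + a} = - \frac{7}{- 2 a^{2} + a} = - \frac{7}{a - 2 a^{2}}$)
$o{\left(-68 \right)} + 2936 = \frac{7}{\left(-68\right) \left(-1 + 2 \left(-68\right)\right)} + 2936 = 7 \left(- \frac{1}{68}\right) \frac{1}{-1 - 136} + 2936 = 7 \left(- \frac{1}{68}\right) \frac{1}{-137} + 2936 = 7 \left(- \frac{1}{68}\right) \left(- \frac{1}{137}\right) + 2936 = \frac{7}{9316} + 2936 = \frac{27351783}{9316}$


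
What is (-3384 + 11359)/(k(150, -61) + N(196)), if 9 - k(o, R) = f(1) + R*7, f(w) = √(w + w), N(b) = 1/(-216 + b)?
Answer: 1390680500/76020161 + 3190000*√2/76020161 ≈ 18.353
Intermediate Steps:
f(w) = √2*√w (f(w) = √(2*w) = √2*√w)
k(o, R) = 9 - √2 - 7*R (k(o, R) = 9 - (√2*√1 + R*7) = 9 - (√2*1 + 7*R) = 9 - (√2 + 7*R) = 9 + (-√2 - 7*R) = 9 - √2 - 7*R)
(-3384 + 11359)/(k(150, -61) + N(196)) = (-3384 + 11359)/((9 - √2 - 7*(-61)) + 1/(-216 + 196)) = 7975/((9 - √2 + 427) + 1/(-20)) = 7975/((436 - √2) - 1/20) = 7975/(8719/20 - √2)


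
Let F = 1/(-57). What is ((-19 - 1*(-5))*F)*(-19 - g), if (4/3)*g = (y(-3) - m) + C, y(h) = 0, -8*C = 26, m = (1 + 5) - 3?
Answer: -1603/456 ≈ -3.5154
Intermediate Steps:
m = 3 (m = 6 - 3 = 3)
C = -13/4 (C = -⅛*26 = -13/4 ≈ -3.2500)
g = -75/16 (g = 3*((0 - 1*3) - 13/4)/4 = 3*((0 - 3) - 13/4)/4 = 3*(-3 - 13/4)/4 = (¾)*(-25/4) = -75/16 ≈ -4.6875)
F = -1/57 ≈ -0.017544
((-19 - 1*(-5))*F)*(-19 - g) = ((-19 - 1*(-5))*(-1/57))*(-19 - 1*(-75/16)) = ((-19 + 5)*(-1/57))*(-19 + 75/16) = -14*(-1/57)*(-229/16) = (14/57)*(-229/16) = -1603/456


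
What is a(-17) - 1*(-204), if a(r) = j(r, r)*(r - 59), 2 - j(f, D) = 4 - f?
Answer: 1648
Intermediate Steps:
j(f, D) = -2 + f (j(f, D) = 2 - (4 - f) = 2 + (-4 + f) = -2 + f)
a(r) = (-59 + r)*(-2 + r) (a(r) = (-2 + r)*(r - 59) = (-2 + r)*(-59 + r) = (-59 + r)*(-2 + r))
a(-17) - 1*(-204) = (-59 - 17)*(-2 - 17) - 1*(-204) = -76*(-19) + 204 = 1444 + 204 = 1648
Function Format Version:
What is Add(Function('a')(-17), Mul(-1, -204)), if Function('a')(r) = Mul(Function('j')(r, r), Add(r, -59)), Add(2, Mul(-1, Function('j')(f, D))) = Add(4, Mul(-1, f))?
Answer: 1648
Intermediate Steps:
Function('j')(f, D) = Add(-2, f) (Function('j')(f, D) = Add(2, Mul(-1, Add(4, Mul(-1, f)))) = Add(2, Add(-4, f)) = Add(-2, f))
Function('a')(r) = Mul(Add(-59, r), Add(-2, r)) (Function('a')(r) = Mul(Add(-2, r), Add(r, -59)) = Mul(Add(-2, r), Add(-59, r)) = Mul(Add(-59, r), Add(-2, r)))
Add(Function('a')(-17), Mul(-1, -204)) = Add(Mul(Add(-59, -17), Add(-2, -17)), Mul(-1, -204)) = Add(Mul(-76, -19), 204) = Add(1444, 204) = 1648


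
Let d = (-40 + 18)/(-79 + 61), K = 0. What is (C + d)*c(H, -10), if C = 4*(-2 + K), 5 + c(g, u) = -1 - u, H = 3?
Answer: -244/9 ≈ -27.111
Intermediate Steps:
c(g, u) = -6 - u (c(g, u) = -5 + (-1 - u) = -6 - u)
d = 11/9 (d = -22/(-18) = -22*(-1/18) = 11/9 ≈ 1.2222)
C = -8 (C = 4*(-2 + 0) = 4*(-2) = -8)
(C + d)*c(H, -10) = (-8 + 11/9)*(-6 - 1*(-10)) = -61*(-6 + 10)/9 = -61/9*4 = -244/9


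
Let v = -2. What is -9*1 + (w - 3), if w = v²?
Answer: -8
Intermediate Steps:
w = 4 (w = (-2)² = 4)
-9*1 + (w - 3) = -9*1 + (4 - 3) = -9 + 1 = -8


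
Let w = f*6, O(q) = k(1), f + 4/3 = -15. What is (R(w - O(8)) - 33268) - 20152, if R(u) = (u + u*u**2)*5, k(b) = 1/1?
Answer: -4905410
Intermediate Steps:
k(b) = 1
f = -49/3 (f = -4/3 - 15 = -49/3 ≈ -16.333)
O(q) = 1
w = -98 (w = -49/3*6 = -98)
R(u) = 5*u + 5*u**3 (R(u) = (u + u**3)*5 = 5*u + 5*u**3)
(R(w - O(8)) - 33268) - 20152 = (5*(-98 - 1*1)*(1 + (-98 - 1*1)**2) - 33268) - 20152 = (5*(-98 - 1)*(1 + (-98 - 1)**2) - 33268) - 20152 = (5*(-99)*(1 + (-99)**2) - 33268) - 20152 = (5*(-99)*(1 + 9801) - 33268) - 20152 = (5*(-99)*9802 - 33268) - 20152 = (-4851990 - 33268) - 20152 = -4885258 - 20152 = -4905410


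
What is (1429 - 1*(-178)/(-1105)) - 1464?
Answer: -38853/1105 ≈ -35.161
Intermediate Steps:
(1429 - 1*(-178)/(-1105)) - 1464 = (1429 + 178*(-1/1105)) - 1464 = (1429 - 178/1105) - 1464 = 1578867/1105 - 1464 = -38853/1105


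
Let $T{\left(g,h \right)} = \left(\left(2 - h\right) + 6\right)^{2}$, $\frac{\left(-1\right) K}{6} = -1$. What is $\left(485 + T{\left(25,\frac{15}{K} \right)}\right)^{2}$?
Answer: $\frac{4247721}{16} \approx 2.6548 \cdot 10^{5}$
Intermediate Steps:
$K = 6$ ($K = \left(-6\right) \left(-1\right) = 6$)
$T{\left(g,h \right)} = \left(8 - h\right)^{2}$
$\left(485 + T{\left(25,\frac{15}{K} \right)}\right)^{2} = \left(485 + \left(-8 + \frac{15}{6}\right)^{2}\right)^{2} = \left(485 + \left(-8 + 15 \cdot \frac{1}{6}\right)^{2}\right)^{2} = \left(485 + \left(-8 + \frac{5}{2}\right)^{2}\right)^{2} = \left(485 + \left(- \frac{11}{2}\right)^{2}\right)^{2} = \left(485 + \frac{121}{4}\right)^{2} = \left(\frac{2061}{4}\right)^{2} = \frac{4247721}{16}$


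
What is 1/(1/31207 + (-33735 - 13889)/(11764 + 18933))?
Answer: -957961279/1486171471 ≈ -0.64458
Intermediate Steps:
1/(1/31207 + (-33735 - 13889)/(11764 + 18933)) = 1/(1/31207 - 47624/30697) = 1/(-1486171471/957961279) = -957961279/1486171471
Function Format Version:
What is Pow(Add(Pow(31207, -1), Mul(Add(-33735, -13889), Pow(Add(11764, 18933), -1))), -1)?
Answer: Rational(-957961279, 1486171471) ≈ -0.64458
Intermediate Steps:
Pow(Add(Pow(31207, -1), Mul(Add(-33735, -13889), Pow(Add(11764, 18933), -1))), -1) = Pow(Add(Rational(1, 31207), Mul(-47624, Pow(30697, -1))), -1) = Pow(Add(Rational(1, 31207), Mul(-47624, Rational(1, 30697))), -1) = Pow(Add(Rational(1, 31207), Rational(-47624, 30697)), -1) = Pow(Rational(-1486171471, 957961279), -1) = Rational(-957961279, 1486171471)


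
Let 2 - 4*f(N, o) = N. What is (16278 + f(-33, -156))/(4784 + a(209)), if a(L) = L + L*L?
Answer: 65147/194696 ≈ 0.33461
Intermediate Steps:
a(L) = L + L²
f(N, o) = ½ - N/4
(16278 + f(-33, -156))/(4784 + a(209)) = (16278 + (½ - ¼*(-33)))/(4784 + 209*(1 + 209)) = (16278 + (½ + 33/4))/(4784 + 209*210) = (16278 + 35/4)/(4784 + 43890) = (65147/4)/48674 = (65147/4)*(1/48674) = 65147/194696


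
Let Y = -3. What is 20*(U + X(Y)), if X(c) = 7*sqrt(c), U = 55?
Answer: 1100 + 140*I*sqrt(3) ≈ 1100.0 + 242.49*I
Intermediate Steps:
20*(U + X(Y)) = 20*(55 + 7*sqrt(-3)) = 20*(55 + 7*(I*sqrt(3))) = 20*(55 + 7*I*sqrt(3)) = 1100 + 140*I*sqrt(3)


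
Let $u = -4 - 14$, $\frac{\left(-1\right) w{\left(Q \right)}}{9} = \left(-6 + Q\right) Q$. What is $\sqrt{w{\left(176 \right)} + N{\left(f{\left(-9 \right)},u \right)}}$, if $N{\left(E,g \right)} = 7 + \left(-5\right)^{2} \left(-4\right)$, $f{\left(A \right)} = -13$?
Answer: $i \sqrt{269373} \approx 519.01 i$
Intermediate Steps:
$w{\left(Q \right)} = - 9 Q \left(-6 + Q\right)$ ($w{\left(Q \right)} = - 9 \left(-6 + Q\right) Q = - 9 Q \left(-6 + Q\right)$)
$u = -18$ ($u = -4 - 14 = -18$)
$N{\left(E,g \right)} = -93$ ($N{\left(E,g \right)} = 7 + 25 \left(-4\right) = 7 - 100 = -93$)
$\sqrt{w{\left(176 \right)} + N{\left(f{\left(-9 \right)},u \right)}} = \sqrt{9 \cdot 176 \left(6 - 176\right) - 93} = \sqrt{9 \cdot 176 \left(-170\right) - 93} = \sqrt{-269280 - 93} = \sqrt{-269373} = i \sqrt{269373}$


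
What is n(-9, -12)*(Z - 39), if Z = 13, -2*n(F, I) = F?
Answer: -117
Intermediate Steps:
n(F, I) = -F/2
n(-9, -12)*(Z - 39) = (-½*(-9))*(13 - 39) = (9/2)*(-26) = -117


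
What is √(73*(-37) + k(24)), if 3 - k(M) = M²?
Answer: I*√3274 ≈ 57.219*I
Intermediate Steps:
k(M) = 3 - M²
√(73*(-37) + k(24)) = √(73*(-37) + (3 - 1*24²)) = √(-2701 + (3 - 1*576)) = √(-2701 + (3 - 576)) = √(-2701 - 573) = √(-3274) = I*√3274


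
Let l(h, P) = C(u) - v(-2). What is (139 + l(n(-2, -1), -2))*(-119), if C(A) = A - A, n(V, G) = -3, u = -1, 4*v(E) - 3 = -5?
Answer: -33201/2 ≈ -16601.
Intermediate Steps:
v(E) = -½ (v(E) = ¾ + (¼)*(-5) = ¾ - 5/4 = -½)
C(A) = 0
l(h, P) = ½ (l(h, P) = 0 - 1*(-½) = 0 + ½ = ½)
(139 + l(n(-2, -1), -2))*(-119) = (139 + ½)*(-119) = (279/2)*(-119) = -33201/2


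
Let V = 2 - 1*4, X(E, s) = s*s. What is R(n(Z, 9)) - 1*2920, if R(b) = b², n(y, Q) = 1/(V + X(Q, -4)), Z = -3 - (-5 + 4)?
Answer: -572319/196 ≈ -2920.0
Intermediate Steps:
X(E, s) = s²
V = -2 (V = 2 - 4 = -2)
Z = -2 (Z = -3 - 1*(-1) = -3 + 1 = -2)
n(y, Q) = 1/14 (n(y, Q) = 1/(-2 + (-4)²) = 1/(-2 + 16) = 1/14)
R(n(Z, 9)) - 1*2920 = (1/14)² - 1*2920 = 1/196 - 2920 = -572319/196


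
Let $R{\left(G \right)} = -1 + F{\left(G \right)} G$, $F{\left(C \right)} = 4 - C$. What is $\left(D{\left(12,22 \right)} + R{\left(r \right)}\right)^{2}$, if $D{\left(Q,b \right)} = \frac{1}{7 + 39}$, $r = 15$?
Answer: $\frac{58293225}{2116} \approx 27549.0$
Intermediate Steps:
$D{\left(Q,b \right)} = \frac{1}{46}$
$R{\left(G \right)} = -1 + G \left(4 - G\right)$ ($R{\left(G \right)} = -1 + \left(4 - G\right) G = -1 + G \left(4 - G\right)$)
$\left(D{\left(12,22 \right)} + R{\left(r \right)}\right)^{2} = \left(\frac{1}{46} - \left(1 + 15 \left(-4 + 15\right)\right)\right)^{2} = \left(\frac{1}{46} - \left(1 + 15 \cdot 11\right)\right)^{2} = \left(\frac{1}{46} - 166\right)^{2} = \left(- \frac{7635}{46}\right)^{2} = \frac{58293225}{2116}$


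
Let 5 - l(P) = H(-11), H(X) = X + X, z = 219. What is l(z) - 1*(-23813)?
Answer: 23840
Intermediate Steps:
H(X) = 2*X
l(P) = 27 (l(P) = 5 - 2*(-11) = 5 - 1*(-22) = 5 + 22 = 27)
l(z) - 1*(-23813) = 27 - 1*(-23813) = 27 + 23813 = 23840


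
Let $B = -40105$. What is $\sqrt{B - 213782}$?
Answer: $i \sqrt{253887} \approx 503.87 i$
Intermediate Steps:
$\sqrt{B - 213782} = \sqrt{-40105 - 213782} = \sqrt{-253887} = i \sqrt{253887}$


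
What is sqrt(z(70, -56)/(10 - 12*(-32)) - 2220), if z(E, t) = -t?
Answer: 8*I*sqrt(1346101)/197 ≈ 47.115*I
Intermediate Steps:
sqrt(z(70, -56)/(10 - 12*(-32)) - 2220) = sqrt((-1*(-56))/(10 - 12*(-32)) - 2220) = sqrt(56/(10 + 384) - 2220) = sqrt(56/394 - 2220) = sqrt(56*(1/394) - 2220) = sqrt(28/197 - 2220) = sqrt(-437312/197) = 8*I*sqrt(1346101)/197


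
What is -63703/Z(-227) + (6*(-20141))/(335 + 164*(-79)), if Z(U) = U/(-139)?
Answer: -37242650405/954989 ≈ -38998.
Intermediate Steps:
Z(U) = -U/139 (Z(U) = U*(-1/139) = -U/139)
-63703/Z(-227) + (6*(-20141))/(335 + 164*(-79)) = -63703/((-1/139*(-227))) + (6*(-20141))/(335 + 164*(-79)) = -63703/227/139 - 120846/(335 - 12956) = -63703*139/227 - 120846/(-12621) = -8854717/227 - 120846*(-1/12621) = -8854717/227 + 40282/4207 = -37242650405/954989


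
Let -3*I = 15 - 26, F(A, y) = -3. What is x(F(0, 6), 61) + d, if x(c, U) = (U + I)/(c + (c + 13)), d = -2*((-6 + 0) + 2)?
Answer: 362/21 ≈ 17.238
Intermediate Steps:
d = 8 (d = -2*(-6 + 2) = -2*(-4) = 8)
I = 11/3 (I = -(15 - 26)/3 = -⅓*(-11) = 11/3 ≈ 3.6667)
x(c, U) = (11/3 + U)/(13 + 2*c) (x(c, U) = (U + 11/3)/(c + (c + 13)) = (11/3 + U)/(c + (13 + c)) = (11/3 + U)/(13 + 2*c))
x(F(0, 6), 61) + d = (11 + 3*61)/(3*(13 + 2*(-3))) + 8 = (11 + 183)/(3*(13 - 6)) + 8 = (⅓)*194/7 + 8 = (⅓)*(⅐)*194 + 8 = 194/21 + 8 = 362/21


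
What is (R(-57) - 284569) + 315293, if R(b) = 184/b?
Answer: 1751084/57 ≈ 30721.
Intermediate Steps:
(R(-57) - 284569) + 315293 = (184/(-57) - 284569) + 315293 = (184*(-1/57) - 284569) + 315293 = (-184/57 - 284569) + 315293 = -16220617/57 + 315293 = 1751084/57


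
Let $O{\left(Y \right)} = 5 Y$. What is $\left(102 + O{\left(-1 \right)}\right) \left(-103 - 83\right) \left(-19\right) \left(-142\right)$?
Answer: $-48677316$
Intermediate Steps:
$\left(102 + O{\left(-1 \right)}\right) \left(-103 - 83\right) \left(-19\right) \left(-142\right) = \left(102 + 5 \left(-1\right)\right) \left(-103 - 83\right) \left(-19\right) \left(-142\right) = \left(102 - 5\right) \left(-186\right) \left(-19\right) \left(-142\right) = 97 \left(-186\right) \left(-19\right) \left(-142\right) = \left(-18042\right) \left(-19\right) \left(-142\right) = 342798 \left(-142\right) = -48677316$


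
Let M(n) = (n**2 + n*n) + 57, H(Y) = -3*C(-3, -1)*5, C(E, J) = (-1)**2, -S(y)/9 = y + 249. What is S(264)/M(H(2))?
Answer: -1539/169 ≈ -9.1065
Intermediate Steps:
S(y) = -2241 - 9*y (S(y) = -9*(y + 249) = -9*(249 + y) = -2241 - 9*y)
C(E, J) = 1
H(Y) = -15 (H(Y) = -3*1*5 = -3*5 = -15)
M(n) = 57 + 2*n**2 (M(n) = (n**2 + n**2) + 57 = 2*n**2 + 57 = 57 + 2*n**2)
S(264)/M(H(2)) = (-2241 - 9*264)/(57 + 2*(-15)**2) = (-2241 - 2376)/(57 + 2*225) = -4617/(57 + 450) = -4617/507 = -4617*1/507 = -1539/169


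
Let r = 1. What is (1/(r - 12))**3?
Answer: -1/1331 ≈ -0.00075131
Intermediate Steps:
(1/(r - 12))**3 = (1/(1 - 12))**3 = (1/(-11))**3 = (-1/11)**3 = -1/1331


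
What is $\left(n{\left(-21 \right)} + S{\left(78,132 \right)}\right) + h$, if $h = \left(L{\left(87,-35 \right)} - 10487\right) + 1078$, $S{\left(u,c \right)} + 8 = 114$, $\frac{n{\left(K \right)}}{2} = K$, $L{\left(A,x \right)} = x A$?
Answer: $-12390$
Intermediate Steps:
$L{\left(A,x \right)} = A x$
$n{\left(K \right)} = 2 K$
$S{\left(u,c \right)} = 106$ ($S{\left(u,c \right)} = -8 + 114 = 106$)
$h = -12454$ ($h = \left(87 \left(-35\right) - 10487\right) + 1078 = \left(-3045 - 10487\right) + 1078 = -13532 + 1078 = -12454$)
$\left(n{\left(-21 \right)} + S{\left(78,132 \right)}\right) + h = \left(2 \left(-21\right) + 106\right) - 12454 = \left(-42 + 106\right) - 12454 = 64 - 12454 = -12390$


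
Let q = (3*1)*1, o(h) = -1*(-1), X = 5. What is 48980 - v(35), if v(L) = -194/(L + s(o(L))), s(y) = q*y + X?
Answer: 2106334/43 ≈ 48985.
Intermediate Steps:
o(h) = 1
q = 3 (q = 3*1 = 3)
s(y) = 5 + 3*y (s(y) = 3*y + 5 = 5 + 3*y)
v(L) = -194/(8 + L) (v(L) = -194/(L + (5 + 3*1)) = -194/(L + (5 + 3)) = -194/(L + 8) = -194/(8 + L))
48980 - v(35) = 48980 - (-194)/(8 + 35) = 48980 - (-194)/43 = 48980 - 1*(-194/43) = 48980 + 194/43 = 2106334/43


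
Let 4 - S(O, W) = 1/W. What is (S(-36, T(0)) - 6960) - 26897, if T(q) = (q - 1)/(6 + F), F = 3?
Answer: -33844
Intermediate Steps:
T(q) = -⅑ + q/9 (T(q) = (q - 1)/(6 + 3) = (-1 + q)/9 = (-1 + q)*(⅑) = -⅑ + q/9)
S(O, W) = 4 - 1/W
(S(-36, T(0)) - 6960) - 26897 = ((4 - 1/(-⅑ + (⅑)*0)) - 6960) - 26897 = ((4 - 1/(-⅑ + 0)) - 6960) - 26897 = ((4 - 1/(-⅑)) - 6960) - 26897 = ((4 - 1*(-9)) - 6960) - 26897 = ((4 + 9) - 6960) - 26897 = (13 - 6960) - 26897 = -6947 - 26897 = -33844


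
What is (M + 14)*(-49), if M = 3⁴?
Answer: -4655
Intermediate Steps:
M = 81
(M + 14)*(-49) = (81 + 14)*(-49) = 95*(-49) = -4655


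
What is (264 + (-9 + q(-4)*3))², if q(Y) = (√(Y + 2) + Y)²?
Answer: 87057 - 14256*I*√2 ≈ 87057.0 - 20161.0*I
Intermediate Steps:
q(Y) = (Y + √(2 + Y))² (q(Y) = (√(2 + Y) + Y)² = (Y + √(2 + Y))²)
(264 + (-9 + q(-4)*3))² = (264 + (-9 + (-4 + √(2 - 4))²*3))² = (264 + (-9 + (-4 + √(-2))²*3))² = (264 + (-9 + (-4 + I*√2)²*3))² = (264 + (-9 + 3*(-4 + I*√2)²))² = (255 + 3*(-4 + I*√2)²)²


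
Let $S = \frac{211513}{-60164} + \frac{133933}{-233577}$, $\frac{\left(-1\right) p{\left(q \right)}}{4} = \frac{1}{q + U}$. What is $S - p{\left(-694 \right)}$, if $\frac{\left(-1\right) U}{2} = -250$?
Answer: $- \frac{5601970003517}{1363133882916} \approx -4.1096$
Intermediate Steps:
$U = 500$ ($U = \left(-2\right) \left(-250\right) = 500$)
$p{\left(q \right)} = - \frac{4}{500 + q}$ ($p{\left(q \right)} = - \frac{4}{q + 500} = - \frac{4}{500 + q}$)
$S = - \frac{57462517013}{14052926628}$ ($S = 211513 \left(- \frac{1}{60164}\right) + 133933 \left(- \frac{1}{233577}\right) = - \frac{211513}{60164} - \frac{133933}{233577} = - \frac{57462517013}{14052926628} \approx -4.089$)
$S - p{\left(-694 \right)} = - \frac{57462517013}{14052926628} - - \frac{4}{500 - 694} = - \frac{57462517013}{14052926628} - - \frac{4}{-194} = - \frac{57462517013}{14052926628} - \left(-4\right) \left(- \frac{1}{194}\right) = - \frac{57462517013}{14052926628} - \frac{2}{97} = - \frac{5601970003517}{1363133882916}$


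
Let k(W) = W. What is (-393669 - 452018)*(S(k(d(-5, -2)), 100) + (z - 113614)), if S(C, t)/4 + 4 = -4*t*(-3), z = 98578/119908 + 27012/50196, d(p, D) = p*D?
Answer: 23081226549790840953/250787582 ≈ 9.2035e+10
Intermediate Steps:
d(p, D) = D*p
z = 341132341/250787582 (z = 98578*(1/119908) + 27012*(1/50196) = 49289/59954 + 2251/4183 = 341132341/250787582 ≈ 1.3602)
S(C, t) = -16 + 48*t (S(C, t) = -16 + 4*(-4*t*(-3)) = -16 + 4*(12*t) = -16 + 48*t)
(-393669 - 452018)*(S(k(d(-5, -2)), 100) + (z - 113614)) = (-393669 - 452018)*((-16 + 48*100) + (341132341/250787582 - 113614)) = -845687*((-16 + 4800) - 28492639209007/250787582) = -845687*(4784 - 28492639209007/250787582) = -845687*(-27292871416719/250787582) = 23081226549790840953/250787582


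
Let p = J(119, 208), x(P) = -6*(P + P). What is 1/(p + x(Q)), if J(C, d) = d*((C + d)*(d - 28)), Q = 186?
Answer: 1/12240648 ≈ 8.1695e-8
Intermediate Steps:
J(C, d) = d*(-28 + d)*(C + d) (J(C, d) = d*((C + d)*(-28 + d)) = d*((-28 + d)*(C + d)) = d*(-28 + d)*(C + d))
x(P) = -12*P
p = 12242880 (p = 208*(208² - 28*119 - 28*208 + 119*208) = 208*(43264 - 3332 - 5824 + 24752) = 208*58860 = 12242880)
1/(p + x(Q)) = 1/(12242880 - 12*186) = 1/(12242880 - 2232) = 1/12240648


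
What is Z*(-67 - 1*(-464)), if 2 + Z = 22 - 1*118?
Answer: -38906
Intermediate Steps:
Z = -98 (Z = -2 + (22 - 1*118) = -2 + (22 - 118) = -2 - 96 = -98)
Z*(-67 - 1*(-464)) = -98*(-67 - 1*(-464)) = -98*(-67 + 464) = -98*397 = -38906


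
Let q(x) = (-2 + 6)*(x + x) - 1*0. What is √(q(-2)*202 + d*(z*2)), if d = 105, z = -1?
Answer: I*√3442 ≈ 58.669*I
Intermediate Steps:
q(x) = 8*x (q(x) = 4*(2*x) + 0 = 8*x + 0 = 8*x)
√(q(-2)*202 + d*(z*2)) = √((8*(-2))*202 + 105*(-1*2)) = √(-16*202 + 105*(-2)) = √(-3232 - 210) = √(-3442) = I*√3442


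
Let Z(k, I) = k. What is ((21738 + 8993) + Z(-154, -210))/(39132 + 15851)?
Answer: 30577/54983 ≈ 0.55612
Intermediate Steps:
((21738 + 8993) + Z(-154, -210))/(39132 + 15851) = ((21738 + 8993) - 154)/(39132 + 15851) = (30731 - 154)/54983 = 30577*(1/54983) = 30577/54983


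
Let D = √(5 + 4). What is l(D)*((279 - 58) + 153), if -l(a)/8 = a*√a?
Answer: -8976*√3 ≈ -15547.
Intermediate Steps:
D = 3 (D = √9 = 3)
l(a) = -8*a^(3/2) (l(a) = -8*a*√a = -8*a^(3/2))
l(D)*((279 - 58) + 153) = (-24*√3)*((279 - 58) + 153) = (-24*√3)*(221 + 153) = -24*√3*374 = -8976*√3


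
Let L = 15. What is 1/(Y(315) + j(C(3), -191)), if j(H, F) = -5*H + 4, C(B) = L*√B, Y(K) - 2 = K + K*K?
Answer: 33182/3303129747 + 25*√3/3303129747 ≈ 1.0059e-5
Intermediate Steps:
Y(K) = 2 + K + K² (Y(K) = 2 + (K + K*K) = 2 + (K + K²) = 2 + K + K²)
C(B) = 15*√B
j(H, F) = 4 - 5*H
1/(Y(315) + j(C(3), -191)) = 1/((2 + 315 + 315²) + (4 - 75*√3)) = 1/((2 + 315 + 99225) + (4 - 75*√3)) = 1/(99542 + (4 - 75*√3)) = 1/(99546 - 75*√3)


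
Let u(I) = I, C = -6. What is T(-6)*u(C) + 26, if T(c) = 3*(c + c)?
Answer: 242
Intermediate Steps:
T(c) = 6*c (T(c) = 3*(2*c) = 6*c)
T(-6)*u(C) + 26 = (6*(-6))*(-6) + 26 = -36*(-6) + 26 = 216 + 26 = 242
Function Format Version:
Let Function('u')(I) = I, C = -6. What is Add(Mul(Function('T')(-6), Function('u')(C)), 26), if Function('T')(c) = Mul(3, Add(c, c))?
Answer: 242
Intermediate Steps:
Function('T')(c) = Mul(6, c) (Function('T')(c) = Mul(3, Mul(2, c)) = Mul(6, c))
Add(Mul(Function('T')(-6), Function('u')(C)), 26) = Add(Mul(Mul(6, -6), -6), 26) = Add(Mul(-36, -6), 26) = Add(216, 26) = 242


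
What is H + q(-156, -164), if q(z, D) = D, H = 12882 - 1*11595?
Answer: 1123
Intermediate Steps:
H = 1287 (H = 12882 - 11595 = 1287)
H + q(-156, -164) = 1287 - 164 = 1123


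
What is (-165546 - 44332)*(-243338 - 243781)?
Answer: 102235561482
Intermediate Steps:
(-165546 - 44332)*(-243338 - 243781) = -209878*(-487119) = 102235561482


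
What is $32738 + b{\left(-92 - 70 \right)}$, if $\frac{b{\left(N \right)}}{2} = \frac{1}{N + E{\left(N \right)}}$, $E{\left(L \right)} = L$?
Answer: $\frac{5303555}{162} \approx 32738.0$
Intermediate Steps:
$b{\left(N \right)} = \frac{1}{N}$ ($b{\left(N \right)} = \frac{2}{N + N} = \frac{2}{2 N} = 2 \frac{1}{2 N} = \frac{1}{N}$)
$32738 + b{\left(-92 - 70 \right)} = 32738 + \frac{1}{-92 - 70} = 32738 + \frac{1}{-162} = 32738 - \frac{1}{162} = \frac{5303555}{162}$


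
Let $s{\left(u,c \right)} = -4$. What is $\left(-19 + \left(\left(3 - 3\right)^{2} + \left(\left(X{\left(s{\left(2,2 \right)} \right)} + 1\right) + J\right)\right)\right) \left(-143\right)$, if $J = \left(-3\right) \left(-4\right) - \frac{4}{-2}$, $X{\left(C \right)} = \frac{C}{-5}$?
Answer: $\frac{2288}{5} \approx 457.6$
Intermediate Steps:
$X{\left(C \right)} = - \frac{C}{5}$ ($X{\left(C \right)} = C \left(- \frac{1}{5}\right) = - \frac{C}{5}$)
$J = 14$ ($J = 12 - -2 = 12 + 2 = 14$)
$\left(-19 + \left(\left(3 - 3\right)^{2} + \left(\left(X{\left(s{\left(2,2 \right)} \right)} + 1\right) + J\right)\right)\right) \left(-143\right) = \left(-19 + \left(\left(3 - 3\right)^{2} + \left(\left(\left(- \frac{1}{5}\right) \left(-4\right) + 1\right) + 14\right)\right)\right) \left(-143\right) = \left(-19 + \left(0^{2} + \left(\left(\frac{4}{5} + 1\right) + 14\right)\right)\right) \left(-143\right) = \left(-19 + \left(0 + \left(\frac{9}{5} + 14\right)\right)\right) \left(-143\right) = \left(-19 + \left(0 + \frac{79}{5}\right)\right) \left(-143\right) = \left(-19 + \frac{79}{5}\right) \left(-143\right) = \left(- \frac{16}{5}\right) \left(-143\right) = \frac{2288}{5}$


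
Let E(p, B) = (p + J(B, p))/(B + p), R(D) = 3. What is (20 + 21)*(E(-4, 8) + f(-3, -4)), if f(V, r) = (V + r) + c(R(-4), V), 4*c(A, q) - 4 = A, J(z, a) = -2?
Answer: -1107/4 ≈ -276.75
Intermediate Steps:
c(A, q) = 1 + A/4
f(V, r) = 7/4 + V + r (f(V, r) = (V + r) + (1 + (1/4)*3) = (V + r) + (1 + 3/4) = (V + r) + 7/4 = 7/4 + V + r)
E(p, B) = (-2 + p)/(B + p) (E(p, B) = (p - 2)/(B + p) = (-2 + p)/(B + p))
(20 + 21)*(E(-4, 8) + f(-3, -4)) = (20 + 21)*((-2 - 4)/(8 - 4) + (7/4 - 3 - 4)) = 41*(-6/4 - 21/4) = 41*((1/4)*(-6) - 21/4) = 41*(-3/2 - 21/4) = 41*(-27/4) = -1107/4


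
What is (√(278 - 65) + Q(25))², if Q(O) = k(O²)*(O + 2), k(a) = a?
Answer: (16875 + √213)² ≈ 2.8526e+8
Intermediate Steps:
Q(O) = O²*(2 + O) (Q(O) = O²*(O + 2) = O²*(2 + O))
(√(278 - 65) + Q(25))² = (√(278 - 65) + 25²*(2 + 25))² = (√213 + 625*27)² = (√213 + 16875)² = (16875 + √213)²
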